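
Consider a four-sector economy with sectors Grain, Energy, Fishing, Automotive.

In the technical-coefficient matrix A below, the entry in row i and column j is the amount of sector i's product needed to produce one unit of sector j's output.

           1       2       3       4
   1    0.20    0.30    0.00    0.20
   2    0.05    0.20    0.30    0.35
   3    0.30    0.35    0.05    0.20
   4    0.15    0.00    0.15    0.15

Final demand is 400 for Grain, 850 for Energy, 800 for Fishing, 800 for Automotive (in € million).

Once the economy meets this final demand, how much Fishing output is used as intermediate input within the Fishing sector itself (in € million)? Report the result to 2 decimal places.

I − A =
  [   0.80    -0.30     0.00    -0.20]
  [  -0.05     0.80    -0.30    -0.35]
  [  -0.30    -0.35     0.95    -0.20]
  [  -0.15     0.00    -0.15     0.85]
Compute the cofactors C_ij = (−1)^(i+j)·(3×3 minor ij) of I−A; the adjugate is their transpose:
adj(I−A) = Cᵀ =
  [ 0.514375   0.243750   0.116250   0.248750]
  [ 0.190000   0.584500   0.238500   0.341500]
  [ 0.261250   0.313000   0.491500   0.306000]
  [ 0.136875   0.098250   0.107250   0.482750]
det(I−A) = Σ_j (I−A)_1j·C_1j = (0.80)(0.514375) + (-0.30)(0.190000) + (0.00)(0.261250) + (-0.20)(0.136875) = 0.327125
(I − A)⁻¹ = adj(I−A) / det(I−A) ≈
  [   1.5724     0.7451     0.3554     0.7604]
  [   0.5808     1.7868     0.7291     1.0439]
  [   0.7986     0.9568     1.5025     0.9354]
  [   0.4184     0.3003     0.3279     1.4757]
First solve x = (I − A)⁻¹ d = adj(I−A)·d / det(I−A); in particular x_3 = (0.261250·400 + 0.313000·850 + 0.491500·800 + 0.306000·800) / 0.327125 = 1008.55 / 0.327125 ≈ 3083.0722.
Intermediate flow from 3 to 3: z_33 = a_33 · x_3 = 0.05 × 1008.55 / 0.327125 = 50.4275 / 0.327125 ≈ 154.15.

z_33 = 154.15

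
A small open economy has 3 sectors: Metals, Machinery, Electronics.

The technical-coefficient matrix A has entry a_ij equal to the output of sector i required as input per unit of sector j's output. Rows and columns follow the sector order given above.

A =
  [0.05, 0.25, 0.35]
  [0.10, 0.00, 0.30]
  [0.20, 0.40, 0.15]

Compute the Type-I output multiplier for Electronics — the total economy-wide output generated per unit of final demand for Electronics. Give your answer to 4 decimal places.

m_3 = 2.9132

I − A =
  [   0.95    -0.25    -0.35]
  [  -0.10     1.00    -0.30]
  [  -0.20    -0.40     0.85]
Cofactors of I−A, C_ij = (−1)^(i+j)·(minor ij) (rows/columns in the sector order above):
  C_11 = (1.00)(0.85) − (-0.30)(-0.40) = 0.7300
  C_12 = −[(-0.10)(0.85) − (-0.30)(-0.20)] = 0.1450
  C_13 = (-0.10)(-0.40) − (1.00)(-0.20) = 0.2400
  C_21 = −[(-0.25)(0.85) − (-0.35)(-0.40)] = 0.3525
  C_22 = (0.95)(0.85) − (-0.35)(-0.20) = 0.7375
  C_23 = −[(0.95)(-0.40) − (-0.25)(-0.20)] = 0.4300
  C_31 = (-0.25)(-0.30) − (-0.35)(1.00) = 0.4250
  C_32 = −[(0.95)(-0.30) − (-0.35)(-0.10)] = 0.3200
  C_33 = (0.95)(1.00) − (-0.25)(-0.10) = 0.9250
det(I−A) = Σ_j (I−A)_1j·C_1j = (0.95)(0.7300) + (-0.25)(0.1450) + (-0.35)(0.2400) = 0.57325
adj(I−A) = Cᵀ =
  [ 0.7300   0.3525   0.4250]
  [ 0.1450   0.7375   0.3200]
  [ 0.2400   0.4300   0.9250]
(I − A)⁻¹ = adj(I−A) / det(I−A) ≈
  [   1.27344     0.61491     0.74139]
  [   0.25294     1.28652     0.55822]
  [   0.41867     0.75011     1.61361]
The output multiplier for sector j is the column-j sum of the Leontief inverse (I − A)⁻¹ = adj(I−A) / det(I−A).
Column 3 of adj(I−A): (0.4250, 0.3200, 0.9250); det(I−A) = 0.57325.
m_3 = (0.4250 + 0.3200 + 0.9250) / 0.57325 = 1.67 / 0.57325 ≈ 2.9132.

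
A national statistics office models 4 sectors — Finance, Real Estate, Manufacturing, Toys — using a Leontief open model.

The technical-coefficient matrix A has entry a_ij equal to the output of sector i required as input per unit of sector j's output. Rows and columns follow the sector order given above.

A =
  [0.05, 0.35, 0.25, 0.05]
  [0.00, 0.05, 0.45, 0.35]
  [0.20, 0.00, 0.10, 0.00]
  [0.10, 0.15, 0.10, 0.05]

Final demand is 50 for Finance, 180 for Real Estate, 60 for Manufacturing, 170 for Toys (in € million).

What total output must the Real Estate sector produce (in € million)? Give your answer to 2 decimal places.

x_2 = 343.78

I − A =
  [   0.95    -0.35    -0.25    -0.05]
  [   0.00     0.95    -0.45    -0.35]
  [  -0.20     0.00     0.90     0.00]
  [  -0.10    -0.15    -0.10     0.95]
Compute the cofactors C_ij = (−1)^(i+j)·(3×3 minor ij) of I−A; the adjugate is their transpose:
adj(I−A) = Cᵀ =
  [ 0.765000   0.306000   0.382500   0.153000]
  [ 0.124000   0.759250   0.445875   0.286250]
  [ 0.170000   0.068000   0.790500   0.034000]
  [ 0.118000   0.159250   0.193875   0.733250]
det(I−A) = Σ_j (I−A)_1j·C_1j = (0.95)(0.765000) + (-0.35)(0.124000) + (-0.25)(0.170000) + (-0.05)(0.118000) = 0.63495
(I − A)⁻¹ = adj(I−A) / det(I−A) ≈
  [   1.2048     0.4819     0.6024     0.2410]
  [   0.1953     1.1958     0.7022     0.4508]
  [   0.2677     0.1071     1.2450     0.0535]
  [   0.1858     0.2508     0.3053     1.1548]
x = (I − A)⁻¹ d = adj(I−A)·d / det(I−A), with det(I−A) = 0.63495:
  x_1 = (0.765000·50 + 0.306000·180 + 0.382500·60 + 0.153000·170) / 0.63495 = 142.29 / 0.63495 ≈ 224.10
  x_2 = (0.124000·50 + 0.759250·180 + 0.445875·60 + 0.286250·170) / 0.63495 = 218.28 / 0.63495 ≈ 343.78
  x_3 = (0.170000·50 + 0.068000·180 + 0.790500·60 + 0.034000·170) / 0.63495 = 73.95 / 0.63495 ≈ 116.47
  x_4 = (0.118000·50 + 0.159250·180 + 0.193875·60 + 0.733250·170) / 0.63495 = 170.85 / 0.63495 ≈ 269.08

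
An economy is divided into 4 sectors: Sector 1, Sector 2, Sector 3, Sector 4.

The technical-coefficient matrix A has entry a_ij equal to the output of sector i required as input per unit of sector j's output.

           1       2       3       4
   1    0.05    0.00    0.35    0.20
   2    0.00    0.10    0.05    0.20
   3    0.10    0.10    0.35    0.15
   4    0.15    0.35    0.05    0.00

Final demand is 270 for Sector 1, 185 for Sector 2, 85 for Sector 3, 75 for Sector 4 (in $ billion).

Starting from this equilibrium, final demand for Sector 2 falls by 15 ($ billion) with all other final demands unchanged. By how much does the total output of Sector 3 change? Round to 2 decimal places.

I − A =
  [   0.95     0.00    -0.35    -0.20]
  [   0.00     0.90    -0.05    -0.20]
  [  -0.10    -0.10     0.65    -0.15]
  [  -0.15    -0.35    -0.05     1.00]
Compute the cofactors C_ij = (−1)^(i+j)·(3×3 minor ij) of I−A; the adjugate is their transpose:
adj(I−A) = Cᵀ =
  [ 0.524125   0.099875   0.303000   0.170250]
  [ 0.026625   0.547000   0.066000   0.124625]
  [ 0.106250   0.148875   0.761500   0.165250]
  [ 0.093250   0.213875   0.106625   0.519500]
det(I−A) = Σ_j (I−A)_1j·C_1j = (0.95)(0.524125) + (0.00)(0.026625) + (-0.35)(0.106250) + (-0.20)(0.093250) = 0.44208125
(I − A)⁻¹ = adj(I−A) / det(I−A) ≈
  [   1.1856     0.2259     0.6854     0.3851]
  [   0.0602     1.2373     0.1493     0.2819]
  [   0.2403     0.3368     1.7225     0.3738]
  [   0.2109     0.4838     0.2412     1.1751]
Δx = (I − A)⁻¹ Δd with Δd having -15 in the Sector 2 component and 0 elsewhere.
So Δx_3 = L_32 · (-15), where L_32 = adj(I−A)_32 / det(I−A) = 0.148875 / 0.44208125.
Δx_3 = 0.148875 × (-15) / 0.44208125 = -2.233125 / 0.44208125 ≈ -5.05.

Δx_3 = -5.05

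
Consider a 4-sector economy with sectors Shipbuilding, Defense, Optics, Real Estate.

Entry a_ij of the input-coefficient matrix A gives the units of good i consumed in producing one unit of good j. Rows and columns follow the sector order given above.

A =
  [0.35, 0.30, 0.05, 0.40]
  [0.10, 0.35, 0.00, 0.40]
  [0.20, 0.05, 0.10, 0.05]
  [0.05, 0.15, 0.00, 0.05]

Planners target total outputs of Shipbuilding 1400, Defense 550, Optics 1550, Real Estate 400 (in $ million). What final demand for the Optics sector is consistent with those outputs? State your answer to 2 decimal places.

I − A =
  [   0.65    -0.30    -0.05    -0.40]
  [  -0.10     0.65     0.00    -0.40]
  [  -0.20    -0.05     0.90    -0.05]
  [  -0.05    -0.15     0.00     0.95]
d = (I − A) x:
  d_S = (+0.65)·1400 + (-0.30)·550 + (-0.05)·1550 + (-0.40)·400 = 507.50
  d_D = (-0.10)·1400 + (+0.65)·550 + (+0.00)·1550 + (-0.40)·400 = 57.50
  d_O = (-0.20)·1400 + (-0.05)·550 + (+0.90)·1550 + (-0.05)·400 = 1067.50
  d_R = (-0.05)·1400 + (-0.15)·550 + (+0.00)·1550 + (+0.95)·400 = 227.50

d_O = 1067.50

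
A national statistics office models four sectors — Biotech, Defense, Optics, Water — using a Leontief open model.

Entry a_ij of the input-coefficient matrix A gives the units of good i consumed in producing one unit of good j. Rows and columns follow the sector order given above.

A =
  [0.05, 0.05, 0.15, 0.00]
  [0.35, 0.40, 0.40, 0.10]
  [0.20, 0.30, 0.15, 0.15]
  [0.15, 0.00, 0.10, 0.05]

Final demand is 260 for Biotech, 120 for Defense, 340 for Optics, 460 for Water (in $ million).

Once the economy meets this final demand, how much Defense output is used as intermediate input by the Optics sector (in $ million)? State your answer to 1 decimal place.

z_23 = 451.5

I − A =
  [   0.95    -0.05    -0.15     0.00]
  [  -0.35     0.60    -0.40    -0.10]
  [  -0.20    -0.30     0.85    -0.15]
  [  -0.15     0.00    -0.10     0.95]
Compute the cofactors C_ij = (−1)^(i+j)·(3×3 minor ij) of I−A; the adjugate is their transpose:
adj(I−A) = Cᵀ =
  [ 0.358500   0.082375   0.105000   0.025250]
  [ 0.377125   0.721000   0.422625   0.142625]
  [ 0.231750   0.281375   0.524125   0.112375]
  [ 0.081000   0.042625   0.071750   0.317875]
det(I−A) = Σ_j (I−A)_1j·C_1j = (0.95)(0.358500) + (-0.05)(0.377125) + (-0.15)(0.231750) + (0.00)(0.081000) = 0.28695625
(I − A)⁻¹ = adj(I−A) / det(I−A) ≈
  [   1.2493     0.2871     0.3659     0.0880]
  [   1.3142     2.5126     1.4728     0.4970]
  [   0.8076     0.9806     1.8265     0.3916]
  [   0.2823     0.1485     0.2500     1.1077]
First solve x = (I − A)⁻¹ d = adj(I−A)·d / det(I−A); in particular x_3 = (0.231750·260 + 0.281375·120 + 0.524125·340 + 0.112375·460) / 0.28695625 = 323.915 / 0.28695625 ≈ 1128.796.
Intermediate flow from 2 to 3: z_23 = a_23 · x_3 = 0.40 × 323.915 / 0.28695625 = 129.566 / 0.28695625 ≈ 451.5.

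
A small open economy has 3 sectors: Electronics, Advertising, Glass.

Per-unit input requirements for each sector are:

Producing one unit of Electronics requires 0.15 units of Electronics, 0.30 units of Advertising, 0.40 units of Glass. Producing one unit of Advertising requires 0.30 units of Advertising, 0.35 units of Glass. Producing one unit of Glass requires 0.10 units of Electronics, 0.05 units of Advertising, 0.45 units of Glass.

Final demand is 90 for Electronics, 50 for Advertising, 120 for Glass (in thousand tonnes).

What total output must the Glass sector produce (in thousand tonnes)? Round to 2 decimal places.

I − A =
  [   0.85     0.00    -0.10]
  [  -0.30     0.70    -0.05]
  [  -0.40    -0.35     0.55]
Cofactors of I−A, C_ij = (−1)^(i+j)·(minor ij) (rows/columns in the sector order above):
  C_11 = (0.70)(0.55) − (-0.05)(-0.35) = 0.3675
  C_12 = −[(-0.30)(0.55) − (-0.05)(-0.40)] = 0.1850
  C_13 = (-0.30)(-0.35) − (0.70)(-0.40) = 0.3850
  C_21 = −[(0.00)(0.55) − (-0.10)(-0.35)] = 0.0350
  C_22 = (0.85)(0.55) − (-0.10)(-0.40) = 0.4275
  C_23 = −[(0.85)(-0.35) − (0.00)(-0.40)] = 0.2975
  C_31 = (0.00)(-0.05) − (-0.10)(0.70) = 0.0700
  C_32 = −[(0.85)(-0.05) − (-0.10)(-0.30)] = 0.0725
  C_33 = (0.85)(0.70) − (0.00)(-0.30) = 0.5950
det(I−A) = Σ_j (I−A)_1j·C_1j = (0.85)(0.3675) + (0.00)(0.1850) + (-0.10)(0.3850) = 0.273875
adj(I−A) = Cᵀ =
  [ 0.3675   0.0350   0.0700]
  [ 0.1850   0.4275   0.0725]
  [ 0.3850   0.2975   0.5950]
(I − A)⁻¹ = adj(I−A) / det(I−A) ≈
  [   1.3419     0.1278     0.2556]
  [   0.6755     1.5609     0.2647]
  [   1.4058     1.0863     2.1725]
x = (I − A)⁻¹ d = adj(I−A)·d / det(I−A), with det(I−A) = 0.273875:
  x_1 = (0.3675·90 + 0.0350·50 + 0.0700·120) / 0.273875 = 43.225 / 0.273875 ≈ 157.83
  x_2 = (0.1850·90 + 0.4275·50 + 0.0725·120) / 0.273875 = 46.725 / 0.273875 ≈ 170.61
  x_3 = (0.3850·90 + 0.2975·50 + 0.5950·120) / 0.273875 = 120.925 / 0.273875 ≈ 441.53

x_3 = 441.53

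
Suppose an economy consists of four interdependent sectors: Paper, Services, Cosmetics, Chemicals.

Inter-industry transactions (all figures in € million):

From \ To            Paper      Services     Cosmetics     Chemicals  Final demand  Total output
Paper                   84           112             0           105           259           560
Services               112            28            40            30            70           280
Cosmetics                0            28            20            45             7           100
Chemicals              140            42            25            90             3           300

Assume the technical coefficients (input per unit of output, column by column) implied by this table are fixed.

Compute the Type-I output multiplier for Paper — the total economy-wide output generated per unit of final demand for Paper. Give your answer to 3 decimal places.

m_1 = 3.523

Technical coefficients a_ij = z_ij / X_j:
  a_11 = 84/560 = 0.15, a_21 = 112/560 = 0.20, a_31 = 0/560 = 0.00, a_41 = 140/560 = 0.25
  a_12 = 112/280 = 0.40, a_22 = 28/280 = 0.10, a_32 = 28/280 = 0.10, a_42 = 42/280 = 0.15
  a_13 = 0/100 = 0.00, a_23 = 40/100 = 0.40, a_33 = 20/100 = 0.20, a_43 = 25/100 = 0.25
  a_14 = 105/300 = 0.35, a_24 = 30/300 = 0.10, a_34 = 45/300 = 0.15, a_44 = 90/300 = 0.30
I − A =
  [   0.85    -0.40     0.00    -0.35]
  [  -0.20     0.90    -0.40    -0.10]
  [   0.00    -0.10     0.80    -0.15]
  [  -0.25    -0.15    -0.25     0.70]
Compute the cofactors C_ij = (−1)^(i+j)·(3×3 minor ij) of I−A; the adjugate is their transpose:
adj(I−A) = Cᵀ =
  [ 0.418750   0.259750   0.221750   0.294000]
  [ 0.139500   0.374125   0.241750   0.175000]
  [ 0.054750   0.084875   0.367500   0.118250]
  [ 0.199000   0.203250   0.262250   0.514000]
det(I−A) = Σ_j (I−A)_1j·C_1j = (0.85)(0.418750) + (-0.40)(0.139500) + (0.00)(0.054750) + (-0.35)(0.199000) = 0.2304875
(I − A)⁻¹ = adj(I−A) / det(I−A) ≈
  [   1.8168     1.1270     0.9621     1.2756]
  [   0.6052     1.6232     1.0489     0.7593]
  [   0.2375     0.3682     1.5944     0.5130]
  [   0.8634     0.8818     1.1378     2.2301]
The output multiplier for sector j is the column-j sum of the Leontief inverse (I − A)⁻¹ = adj(I−A) / det(I−A).
Column 1 of adj(I−A): (0.418750, 0.139500, 0.054750, 0.199000); det(I−A) = 0.2304875.
m_1 = (0.418750 + 0.139500 + 0.054750 + 0.199000) / 0.2304875 = 0.812 / 0.2304875 ≈ 3.523.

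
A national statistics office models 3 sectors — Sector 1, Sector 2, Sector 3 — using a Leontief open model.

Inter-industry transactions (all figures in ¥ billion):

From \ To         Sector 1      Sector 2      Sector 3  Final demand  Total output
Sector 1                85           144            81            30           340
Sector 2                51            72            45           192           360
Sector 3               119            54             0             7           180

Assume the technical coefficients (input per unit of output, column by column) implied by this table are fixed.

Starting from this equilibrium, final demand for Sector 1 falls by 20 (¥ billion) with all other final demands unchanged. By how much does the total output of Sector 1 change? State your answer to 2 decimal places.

Technical coefficients a_ij = z_ij / X_j:
  a_11 = 85/340 = 0.25, a_21 = 51/340 = 0.15, a_31 = 119/340 = 0.35
  a_12 = 144/360 = 0.40, a_22 = 72/360 = 0.20, a_32 = 54/360 = 0.15
  a_13 = 81/180 = 0.45, a_23 = 45/180 = 0.25, a_33 = 0/180 = 0.00
I − A =
  [   0.75    -0.40    -0.45]
  [  -0.15     0.80    -0.25]
  [  -0.35    -0.15     1.00]
Cofactors of I−A, C_ij = (−1)^(i+j)·(minor ij) (rows/columns in the sector order above):
  C_11 = (0.80)(1.00) − (-0.25)(-0.15) = 0.7625
  C_12 = −[(-0.15)(1.00) − (-0.25)(-0.35)] = 0.2375
  C_13 = (-0.15)(-0.15) − (0.80)(-0.35) = 0.3025
  C_21 = −[(-0.40)(1.00) − (-0.45)(-0.15)] = 0.4675
  C_22 = (0.75)(1.00) − (-0.45)(-0.35) = 0.5925
  C_23 = −[(0.75)(-0.15) − (-0.40)(-0.35)] = 0.2525
  C_31 = (-0.40)(-0.25) − (-0.45)(0.80) = 0.4600
  C_32 = −[(0.75)(-0.25) − (-0.45)(-0.15)] = 0.2550
  C_33 = (0.75)(0.80) − (-0.40)(-0.15) = 0.5400
det(I−A) = Σ_j (I−A)_1j·C_1j = (0.75)(0.7625) + (-0.40)(0.2375) + (-0.45)(0.3025) = 0.34075
adj(I−A) = Cᵀ =
  [ 0.7625   0.4675   0.4600]
  [ 0.2375   0.5925   0.2550]
  [ 0.3025   0.2525   0.5400]
(I − A)⁻¹ = adj(I−A) / det(I−A) ≈
  [   2.2377     1.3720     1.3500]
  [   0.6970     1.7388     0.7483]
  [   0.8877     0.7410     1.5847]
Δx = (I − A)⁻¹ Δd with Δd having -20 in the Sector 1 component and 0 elsewhere.
So Δx_1 = L_11 · (-20), where L_11 = adj(I−A)_11 / det(I−A) = 0.7625 / 0.34075.
Δx_1 = 0.7625 × (-20) / 0.34075 = -15.25 / 0.34075 ≈ -44.75.

Δx_1 = -44.75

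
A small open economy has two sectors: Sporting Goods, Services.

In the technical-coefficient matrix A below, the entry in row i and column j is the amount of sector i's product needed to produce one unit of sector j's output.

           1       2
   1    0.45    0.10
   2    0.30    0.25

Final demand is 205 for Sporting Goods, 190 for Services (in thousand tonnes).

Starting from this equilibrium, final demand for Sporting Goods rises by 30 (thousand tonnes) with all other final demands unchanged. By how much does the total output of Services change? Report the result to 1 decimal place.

Δx_2 = 23.5

I − A =
  [   0.55    -0.10]
  [  -0.30     0.75]
det(I−A) = (0.55)(0.75) − (-0.10)(-0.30) = 0.3825
adj(I−A) = [[0.75, 0.10], [0.30, 0.55]]
(I − A)⁻¹ = adj(I−A) / det(I−A) ≈
  [   1.9608     0.2614]
  [   0.7843     1.4379]
Δx = (I − A)⁻¹ Δd with Δd having +30 in the Sporting Goods component and 0 elsewhere.
So Δx_2 = L_21 · (+30), where L_21 = adj(I−A)_21 / det(I−A) = 0.30 / 0.3825.
Δx_2 = 0.30 × (+30) / 0.3825 = 9.00 / 0.3825 ≈ 23.5.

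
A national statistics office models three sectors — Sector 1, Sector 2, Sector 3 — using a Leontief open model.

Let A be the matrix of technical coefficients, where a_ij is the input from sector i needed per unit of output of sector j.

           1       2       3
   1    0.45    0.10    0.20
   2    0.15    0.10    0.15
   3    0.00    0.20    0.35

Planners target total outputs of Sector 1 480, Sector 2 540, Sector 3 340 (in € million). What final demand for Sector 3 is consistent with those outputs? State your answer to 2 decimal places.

d_3 = 113.00

I − A =
  [   0.55    -0.10    -0.20]
  [  -0.15     0.90    -0.15]
  [   0.00    -0.20     0.65]
d = (I − A) x:
  d_1 = (+0.55)·480 + (-0.10)·540 + (-0.20)·340 = 142.00
  d_2 = (-0.15)·480 + (+0.90)·540 + (-0.15)·340 = 363.00
  d_3 = (+0.00)·480 + (-0.20)·540 + (+0.65)·340 = 113.00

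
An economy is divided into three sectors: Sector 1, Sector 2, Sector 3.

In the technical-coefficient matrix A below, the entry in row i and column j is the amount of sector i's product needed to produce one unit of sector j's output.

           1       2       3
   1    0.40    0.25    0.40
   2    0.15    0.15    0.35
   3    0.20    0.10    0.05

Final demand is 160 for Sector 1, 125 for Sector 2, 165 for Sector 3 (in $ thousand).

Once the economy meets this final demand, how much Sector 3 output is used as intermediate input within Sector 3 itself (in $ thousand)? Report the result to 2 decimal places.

I − A =
  [   0.60    -0.25    -0.40]
  [  -0.15     0.85    -0.35]
  [  -0.20    -0.10     0.95]
Cofactors of I−A, C_ij = (−1)^(i+j)·(minor ij) (rows/columns in the sector order above):
  C_11 = (0.85)(0.95) − (-0.35)(-0.10) = 0.7725
  C_12 = −[(-0.15)(0.95) − (-0.35)(-0.20)] = 0.2125
  C_13 = (-0.15)(-0.10) − (0.85)(-0.20) = 0.1850
  C_21 = −[(-0.25)(0.95) − (-0.40)(-0.10)] = 0.2775
  C_22 = (0.60)(0.95) − (-0.40)(-0.20) = 0.4900
  C_23 = −[(0.60)(-0.10) − (-0.25)(-0.20)] = 0.1100
  C_31 = (-0.25)(-0.35) − (-0.40)(0.85) = 0.4275
  C_32 = −[(0.60)(-0.35) − (-0.40)(-0.15)] = 0.2700
  C_33 = (0.60)(0.85) − (-0.25)(-0.15) = 0.4725
det(I−A) = Σ_j (I−A)_1j·C_1j = (0.60)(0.7725) + (-0.25)(0.2125) + (-0.40)(0.1850) = 0.336375
adj(I−A) = Cᵀ =
  [ 0.7725   0.2775   0.4275]
  [ 0.2125   0.4900   0.2700]
  [ 0.1850   0.1100   0.4725]
(I − A)⁻¹ = adj(I−A) / det(I−A) ≈
  [   2.2965     0.8250     1.2709]
  [   0.6317     1.4567     0.8027]
  [   0.5500     0.3270     1.4047]
First solve x = (I − A)⁻¹ d = adj(I−A)·d / det(I−A); in particular x_3 = (0.1850·160 + 0.1100·125 + 0.4725·165) / 0.336375 = 121.3125 / 0.336375 ≈ 360.6466.
Intermediate flow from 3 to 3: z_33 = a_33 · x_3 = 0.05 × 121.3125 / 0.336375 = 6.065625 / 0.336375 ≈ 18.03.

z_33 = 18.03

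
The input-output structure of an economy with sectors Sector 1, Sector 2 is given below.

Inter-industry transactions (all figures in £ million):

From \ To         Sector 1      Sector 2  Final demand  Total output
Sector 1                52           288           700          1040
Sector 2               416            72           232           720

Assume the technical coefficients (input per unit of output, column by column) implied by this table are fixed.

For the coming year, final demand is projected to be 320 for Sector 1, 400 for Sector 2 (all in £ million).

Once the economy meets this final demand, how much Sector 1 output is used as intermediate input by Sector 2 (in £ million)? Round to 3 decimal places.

z_12 = 292.374

Technical coefficients a_ij = z_ij / X_j:
  a_11 = 52/1040 = 0.05, a_21 = 416/1040 = 0.40
  a_12 = 288/720 = 0.40, a_22 = 72/720 = 0.10
I − A =
  [   0.95    -0.40]
  [  -0.40     0.90]
det(I−A) = (0.95)(0.90) − (-0.40)(-0.40) = 0.6950
adj(I−A) = [[0.90, 0.40], [0.40, 0.95]]
(I − A)⁻¹ = adj(I−A) / det(I−A) ≈
  [   1.2950     0.5755]
  [   0.5755     1.3669]
First solve x = (I − A)⁻¹ d = adj(I−A)·d / det(I−A); in particular x_2 = (0.40·320 + 0.95·400) / 0.6950 = 508.00 / 0.6950 ≈ 730.93525.
Intermediate flow from 1 to 2: z_12 = a_12 · x_2 = 0.40 × 508.00 / 0.6950 = 203.20 / 0.6950 ≈ 292.374.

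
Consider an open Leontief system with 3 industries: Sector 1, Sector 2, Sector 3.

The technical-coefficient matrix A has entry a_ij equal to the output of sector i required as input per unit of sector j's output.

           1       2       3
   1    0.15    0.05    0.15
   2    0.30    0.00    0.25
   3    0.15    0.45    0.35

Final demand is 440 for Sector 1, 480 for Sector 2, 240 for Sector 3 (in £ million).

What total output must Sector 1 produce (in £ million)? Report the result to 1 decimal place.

I − A =
  [   0.85    -0.05    -0.15]
  [  -0.30     1.00    -0.25]
  [  -0.15    -0.45     0.65]
Cofactors of I−A, C_ij = (−1)^(i+j)·(minor ij) (rows/columns in the sector order above):
  C_11 = (1.00)(0.65) − (-0.25)(-0.45) = 0.5375
  C_12 = −[(-0.30)(0.65) − (-0.25)(-0.15)] = 0.2325
  C_13 = (-0.30)(-0.45) − (1.00)(-0.15) = 0.2850
  C_21 = −[(-0.05)(0.65) − (-0.15)(-0.45)] = 0.1000
  C_22 = (0.85)(0.65) − (-0.15)(-0.15) = 0.5300
  C_23 = −[(0.85)(-0.45) − (-0.05)(-0.15)] = 0.3900
  C_31 = (-0.05)(-0.25) − (-0.15)(1.00) = 0.1625
  C_32 = −[(0.85)(-0.25) − (-0.15)(-0.30)] = 0.2575
  C_33 = (0.85)(1.00) − (-0.05)(-0.30) = 0.8350
det(I−A) = Σ_j (I−A)_1j·C_1j = (0.85)(0.5375) + (-0.05)(0.2325) + (-0.15)(0.2850) = 0.4025
adj(I−A) = Cᵀ =
  [ 0.5375   0.1000   0.1625]
  [ 0.2325   0.5300   0.2575]
  [ 0.2850   0.3900   0.8350]
(I − A)⁻¹ = adj(I−A) / det(I−A) ≈
  [   1.3354     0.2484     0.4037]
  [   0.5776     1.3168     0.6398]
  [   0.7081     0.9689     2.0745]
x = (I − A)⁻¹ d = adj(I−A)·d / det(I−A), with det(I−A) = 0.4025:
  x_1 = (0.5375·440 + 0.1000·480 + 0.1625·240) / 0.4025 = 323.50 / 0.4025 ≈ 803.7
  x_2 = (0.2325·440 + 0.5300·480 + 0.2575·240) / 0.4025 = 418.50 / 0.4025 ≈ 1039.8
  x_3 = (0.2850·440 + 0.3900·480 + 0.8350·240) / 0.4025 = 513.00 / 0.4025 ≈ 1274.5

x_1 = 803.7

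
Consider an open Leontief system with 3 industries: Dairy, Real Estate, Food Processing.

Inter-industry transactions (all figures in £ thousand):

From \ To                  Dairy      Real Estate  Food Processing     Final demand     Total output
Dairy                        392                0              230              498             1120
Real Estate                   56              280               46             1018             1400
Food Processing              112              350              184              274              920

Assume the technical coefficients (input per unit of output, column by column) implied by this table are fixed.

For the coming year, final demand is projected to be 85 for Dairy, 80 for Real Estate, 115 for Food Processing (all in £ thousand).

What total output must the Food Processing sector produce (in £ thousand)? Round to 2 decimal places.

Technical coefficients a_ij = z_ij / X_j:
  a_11 = 392/1120 = 0.35, a_21 = 56/1120 = 0.05, a_31 = 112/1120 = 0.10
  a_12 = 0/1400 = 0.00, a_22 = 280/1400 = 0.20, a_32 = 350/1400 = 0.25
  a_13 = 230/920 = 0.25, a_23 = 46/920 = 0.05, a_33 = 184/920 = 0.20
I − A =
  [   0.65     0.00    -0.25]
  [  -0.05     0.80    -0.05]
  [  -0.10    -0.25     0.80]
Cofactors of I−A, C_ij = (−1)^(i+j)·(minor ij) (rows/columns in the sector order above):
  C_11 = (0.80)(0.80) − (-0.05)(-0.25) = 0.6275
  C_12 = −[(-0.05)(0.80) − (-0.05)(-0.10)] = 0.0450
  C_13 = (-0.05)(-0.25) − (0.80)(-0.10) = 0.0925
  C_21 = −[(0.00)(0.80) − (-0.25)(-0.25)] = 0.0625
  C_22 = (0.65)(0.80) − (-0.25)(-0.10) = 0.4950
  C_23 = −[(0.65)(-0.25) − (0.00)(-0.10)] = 0.1625
  C_31 = (0.00)(-0.05) − (-0.25)(0.80) = 0.2000
  C_32 = −[(0.65)(-0.05) − (-0.25)(-0.05)] = 0.0450
  C_33 = (0.65)(0.80) − (0.00)(-0.05) = 0.5200
det(I−A) = Σ_j (I−A)_1j·C_1j = (0.65)(0.6275) + (0.00)(0.0450) + (-0.25)(0.0925) = 0.38475
adj(I−A) = Cᵀ =
  [ 0.6275   0.0625   0.2000]
  [ 0.0450   0.4950   0.0450]
  [ 0.0925   0.1625   0.5200]
(I − A)⁻¹ = adj(I−A) / det(I−A) ≈
  [   1.6309     0.1624     0.5198]
  [   0.1170     1.2865     0.1170]
  [   0.2404     0.4224     1.3515]
x = (I − A)⁻¹ d = adj(I−A)·d / det(I−A), with det(I−A) = 0.38475:
  x_1 = (0.6275·85 + 0.0625·80 + 0.2000·115) / 0.38475 = 81.3375 / 0.38475 ≈ 211.40
  x_2 = (0.0450·85 + 0.4950·80 + 0.0450·115) / 0.38475 = 48.60 / 0.38475 ≈ 126.32
  x_3 = (0.0925·85 + 0.1625·80 + 0.5200·115) / 0.38475 = 80.6625 / 0.38475 ≈ 209.65

x_3 = 209.65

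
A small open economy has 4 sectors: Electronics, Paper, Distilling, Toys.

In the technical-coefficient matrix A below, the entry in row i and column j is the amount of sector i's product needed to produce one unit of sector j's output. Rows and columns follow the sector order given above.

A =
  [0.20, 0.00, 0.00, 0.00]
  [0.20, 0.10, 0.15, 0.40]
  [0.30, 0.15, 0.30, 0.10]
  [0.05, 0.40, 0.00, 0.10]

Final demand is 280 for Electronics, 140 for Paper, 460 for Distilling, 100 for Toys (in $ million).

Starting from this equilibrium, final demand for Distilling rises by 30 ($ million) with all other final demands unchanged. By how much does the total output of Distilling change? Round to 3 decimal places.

I − A =
  [   0.80     0.00     0.00     0.00]
  [  -0.20     0.90    -0.15    -0.40]
  [  -0.30    -0.15     0.70    -0.10]
  [  -0.05    -0.40     0.00     0.90]
Compute the cofactors C_ij = (−1)^(i+j)·(3×3 minor ij) of I−A; the adjugate is their transpose:
adj(I−A) = Cᵀ =
  [ 0.428750   0.000000   0.000000   0.000000]
  [ 0.181250   0.504000   0.108000   0.236000]
  [ 0.237500   0.140000   0.520000   0.120000]
  [ 0.104375   0.224000   0.048000   0.486000]
det(I−A) = Σ_j (I−A)_1j·C_1j = (0.80)(0.428750) + (0.00)(0.181250) + (0.00)(0.237500) + (0.00)(0.104375) = 0.3430
(I − A)⁻¹ = adj(I−A) / det(I−A) ≈
  [   1.2500     0.0000     0.0000     0.0000]
  [   0.5284     1.4694     0.3149     0.6880]
  [   0.6924     0.4082     1.5160     0.3499]
  [   0.3043     0.6531     0.1399     1.4169]
Δx = (I − A)⁻¹ Δd with Δd having +30 in the Distilling component and 0 elsewhere.
So Δx_D = L_DD · (+30), where L_DD = adj(I−A)_DD / det(I−A) = 0.520000 / 0.3430.
Δx_D = 0.520000 × (+30) / 0.3430 = 15.60 / 0.3430 ≈ 45.481.

Δx_D = 45.481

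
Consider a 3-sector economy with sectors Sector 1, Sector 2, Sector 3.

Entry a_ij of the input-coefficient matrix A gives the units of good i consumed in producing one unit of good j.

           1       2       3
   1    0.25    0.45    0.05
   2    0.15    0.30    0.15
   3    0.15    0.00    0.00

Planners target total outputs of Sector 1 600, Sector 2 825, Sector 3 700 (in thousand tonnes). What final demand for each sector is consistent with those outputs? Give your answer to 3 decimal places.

d_1 = 43.750, d_2 = 382.500, d_3 = 610.000

I − A =
  [   0.75    -0.45    -0.05]
  [  -0.15     0.70    -0.15]
  [  -0.15     0.00     1.00]
d = (I − A) x:
  d_1 = (+0.75)·600 + (-0.45)·825 + (-0.05)·700 = 43.750
  d_2 = (-0.15)·600 + (+0.70)·825 + (-0.15)·700 = 382.500
  d_3 = (-0.15)·600 + (+0.00)·825 + (+1.00)·700 = 610.000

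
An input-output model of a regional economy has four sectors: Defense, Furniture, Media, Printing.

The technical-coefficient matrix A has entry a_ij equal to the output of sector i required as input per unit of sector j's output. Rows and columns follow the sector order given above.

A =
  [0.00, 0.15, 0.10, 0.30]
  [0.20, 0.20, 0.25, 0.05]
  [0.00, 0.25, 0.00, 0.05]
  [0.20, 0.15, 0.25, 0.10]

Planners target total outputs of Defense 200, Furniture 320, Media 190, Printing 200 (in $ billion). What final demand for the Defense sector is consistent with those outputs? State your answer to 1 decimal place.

d_1 = 73.0

I − A =
  [   1.00    -0.15    -0.10    -0.30]
  [  -0.20     0.80    -0.25    -0.05]
  [   0.00    -0.25     1.00    -0.05]
  [  -0.20    -0.15    -0.25     0.90]
d = (I − A) x:
  d_1 = (+1.00)·200 + (-0.15)·320 + (-0.10)·190 + (-0.30)·200 = 73.0
  d_2 = (-0.20)·200 + (+0.80)·320 + (-0.25)·190 + (-0.05)·200 = 158.5
  d_3 = (+0.00)·200 + (-0.25)·320 + (+1.00)·190 + (-0.05)·200 = 100.0
  d_4 = (-0.20)·200 + (-0.15)·320 + (-0.25)·190 + (+0.90)·200 = 44.5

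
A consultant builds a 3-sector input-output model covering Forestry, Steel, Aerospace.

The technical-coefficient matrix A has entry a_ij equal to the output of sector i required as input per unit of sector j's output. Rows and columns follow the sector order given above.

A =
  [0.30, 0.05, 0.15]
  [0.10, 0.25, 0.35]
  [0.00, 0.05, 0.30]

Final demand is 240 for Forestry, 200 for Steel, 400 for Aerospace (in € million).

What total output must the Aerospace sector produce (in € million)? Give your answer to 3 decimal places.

I − A =
  [   0.70    -0.05    -0.15]
  [  -0.10     0.75    -0.35]
  [   0.00    -0.05     0.70]
Cofactors of I−A, C_ij = (−1)^(i+j)·(minor ij) (rows/columns in the sector order above):
  C_11 = (0.75)(0.70) − (-0.35)(-0.05) = 0.5075
  C_12 = −[(-0.10)(0.70) − (-0.35)(0.00)] = 0.0700
  C_13 = (-0.10)(-0.05) − (0.75)(0.00) = 0.0050
  C_21 = −[(-0.05)(0.70) − (-0.15)(-0.05)] = 0.0425
  C_22 = (0.70)(0.70) − (-0.15)(0.00) = 0.4900
  C_23 = −[(0.70)(-0.05) − (-0.05)(0.00)] = 0.0350
  C_31 = (-0.05)(-0.35) − (-0.15)(0.75) = 0.1300
  C_32 = −[(0.70)(-0.35) − (-0.15)(-0.10)] = 0.2600
  C_33 = (0.70)(0.75) − (-0.05)(-0.10) = 0.5200
det(I−A) = Σ_j (I−A)_1j·C_1j = (0.70)(0.5075) + (-0.05)(0.0700) + (-0.15)(0.0050) = 0.3510
adj(I−A) = Cᵀ =
  [ 0.5075   0.0425   0.1300]
  [ 0.0700   0.4900   0.2600]
  [ 0.0050   0.0350   0.5200]
(I − A)⁻¹ = adj(I−A) / det(I−A) ≈
  [   1.4459     0.1211     0.3704]
  [   0.1994     1.3960     0.7407]
  [   0.0142     0.0997     1.4815]
x = (I − A)⁻¹ d = adj(I−A)·d / det(I−A), with det(I−A) = 0.3510:
  x_F = (0.5075·240 + 0.0425·200 + 0.1300·400) / 0.3510 = 182.30 / 0.3510 ≈ 519.373
  x_S = (0.0700·240 + 0.4900·200 + 0.2600·400) / 0.3510 = 218.80 / 0.3510 ≈ 623.362
  x_A = (0.0050·240 + 0.0350·200 + 0.5200·400) / 0.3510 = 216.20 / 0.3510 ≈ 615.954

x_A = 615.954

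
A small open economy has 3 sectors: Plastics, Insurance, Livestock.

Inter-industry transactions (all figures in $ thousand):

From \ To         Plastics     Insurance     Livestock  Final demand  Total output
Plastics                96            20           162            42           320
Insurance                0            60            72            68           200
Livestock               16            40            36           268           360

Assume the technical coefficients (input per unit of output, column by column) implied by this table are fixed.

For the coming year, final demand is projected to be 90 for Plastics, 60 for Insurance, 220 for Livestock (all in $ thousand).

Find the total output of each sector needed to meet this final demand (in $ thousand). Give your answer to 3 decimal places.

Technical coefficients a_ij = z_ij / X_j:
  a_11 = 96/320 = 0.30, a_21 = 0/320 = 0.00, a_31 = 16/320 = 0.05
  a_12 = 20/200 = 0.10, a_22 = 60/200 = 0.30, a_32 = 40/200 = 0.20
  a_13 = 162/360 = 0.45, a_23 = 72/360 = 0.20, a_33 = 36/360 = 0.10
I − A =
  [   0.70    -0.10    -0.45]
  [   0.00     0.70    -0.20]
  [  -0.05    -0.20     0.90]
Cofactors of I−A, C_ij = (−1)^(i+j)·(minor ij) (rows/columns in the sector order above):
  C_11 = (0.70)(0.90) − (-0.20)(-0.20) = 0.5900
  C_12 = −[(0.00)(0.90) − (-0.20)(-0.05)] = 0.0100
  C_13 = (0.00)(-0.20) − (0.70)(-0.05) = 0.0350
  C_21 = −[(-0.10)(0.90) − (-0.45)(-0.20)] = 0.1800
  C_22 = (0.70)(0.90) − (-0.45)(-0.05) = 0.6075
  C_23 = −[(0.70)(-0.20) − (-0.10)(-0.05)] = 0.1450
  C_31 = (-0.10)(-0.20) − (-0.45)(0.70) = 0.3350
  C_32 = −[(0.70)(-0.20) − (-0.45)(0.00)] = 0.1400
  C_33 = (0.70)(0.70) − (-0.10)(0.00) = 0.4900
det(I−A) = Σ_j (I−A)_1j·C_1j = (0.70)(0.5900) + (-0.10)(0.0100) + (-0.45)(0.0350) = 0.39625
adj(I−A) = Cᵀ =
  [ 0.5900   0.1800   0.3350]
  [ 0.0100   0.6075   0.1400]
  [ 0.0350   0.1450   0.4900]
(I − A)⁻¹ = adj(I−A) / det(I−A) ≈
  [   1.4890     0.4543     0.8454]
  [   0.0252     1.5331     0.3533]
  [   0.0883     0.3659     1.2366]
x = (I − A)⁻¹ d = adj(I−A)·d / det(I−A), with det(I−A) = 0.39625:
  x_1 = (0.5900·90 + 0.1800·60 + 0.3350·220) / 0.39625 = 137.60 / 0.39625 ≈ 347.256
  x_2 = (0.0100·90 + 0.6075·60 + 0.1400·220) / 0.39625 = 68.15 / 0.39625 ≈ 171.987
  x_3 = (0.0350·90 + 0.1450·60 + 0.4900·220) / 0.39625 = 119.65 / 0.39625 ≈ 301.956

x_1 = 347.256, x_2 = 171.987, x_3 = 301.956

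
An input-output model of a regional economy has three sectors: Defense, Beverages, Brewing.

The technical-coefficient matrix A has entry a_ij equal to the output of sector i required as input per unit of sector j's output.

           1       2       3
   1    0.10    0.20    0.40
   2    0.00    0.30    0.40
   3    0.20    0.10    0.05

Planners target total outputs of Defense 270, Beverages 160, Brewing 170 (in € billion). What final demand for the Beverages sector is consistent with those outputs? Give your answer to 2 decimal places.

I − A =
  [   0.90    -0.20    -0.40]
  [   0.00     0.70    -0.40]
  [  -0.20    -0.10     0.95]
d = (I − A) x:
  d_1 = (+0.90)·270 + (-0.20)·160 + (-0.40)·170 = 143.00
  d_2 = (+0.00)·270 + (+0.70)·160 + (-0.40)·170 = 44.00
  d_3 = (-0.20)·270 + (-0.10)·160 + (+0.95)·170 = 91.50

d_2 = 44.00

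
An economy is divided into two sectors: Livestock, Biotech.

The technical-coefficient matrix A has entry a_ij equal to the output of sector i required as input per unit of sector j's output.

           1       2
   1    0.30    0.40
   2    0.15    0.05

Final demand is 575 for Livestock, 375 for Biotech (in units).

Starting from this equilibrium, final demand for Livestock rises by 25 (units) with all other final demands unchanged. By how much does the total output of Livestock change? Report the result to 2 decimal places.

I − A =
  [   0.70    -0.40]
  [  -0.15     0.95]
det(I−A) = (0.70)(0.95) − (-0.40)(-0.15) = 0.6050
adj(I−A) = [[0.95, 0.40], [0.15, 0.70]]
(I − A)⁻¹ = adj(I−A) / det(I−A) ≈
  [   1.5702     0.6612]
  [   0.2479     1.1570]
Δx = (I − A)⁻¹ Δd with Δd having +25 in the Livestock component and 0 elsewhere.
So Δx_1 = L_11 · (+25), where L_11 = adj(I−A)_11 / det(I−A) = 0.95 / 0.6050.
Δx_1 = 0.95 × (+25) / 0.6050 = 23.75 / 0.6050 ≈ 39.26.

Δx_1 = 39.26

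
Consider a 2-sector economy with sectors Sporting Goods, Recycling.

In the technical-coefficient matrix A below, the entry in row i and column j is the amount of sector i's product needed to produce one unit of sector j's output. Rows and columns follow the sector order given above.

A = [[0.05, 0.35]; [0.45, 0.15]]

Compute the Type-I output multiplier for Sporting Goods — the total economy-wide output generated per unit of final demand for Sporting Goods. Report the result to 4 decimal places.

m_S = 2.0000

I − A =
  [   0.95    -0.35]
  [  -0.45     0.85]
det(I−A) = (0.95)(0.85) − (-0.35)(-0.45) = 0.6500
adj(I−A) = [[0.85, 0.35], [0.45, 0.95]]
(I − A)⁻¹ = adj(I−A) / det(I−A) ≈
  [   1.30769     0.53846]
  [   0.69231     1.46154]
The output multiplier for sector j is the column-j sum of the Leontief inverse (I − A)⁻¹ = adj(I−A) / det(I−A).
Column S of adj(I−A): (0.85, 0.45); det(I−A) = 0.6500.
m_S = (0.85 + 0.45) / 0.6500 = 1.30 / 0.6500 = 2.0000.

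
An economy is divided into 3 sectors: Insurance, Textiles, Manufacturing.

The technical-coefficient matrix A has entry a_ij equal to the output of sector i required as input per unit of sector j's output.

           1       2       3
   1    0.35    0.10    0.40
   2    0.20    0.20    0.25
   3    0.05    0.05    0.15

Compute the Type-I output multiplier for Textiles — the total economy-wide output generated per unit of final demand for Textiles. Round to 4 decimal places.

m_2 = 1.7062

I − A =
  [   0.65    -0.10    -0.40]
  [  -0.20     0.80    -0.25]
  [  -0.05    -0.05     0.85]
Cofactors of I−A, C_ij = (−1)^(i+j)·(minor ij) (rows/columns in the sector order above):
  C_11 = (0.80)(0.85) − (-0.25)(-0.05) = 0.6675
  C_12 = −[(-0.20)(0.85) − (-0.25)(-0.05)] = 0.1825
  C_13 = (-0.20)(-0.05) − (0.80)(-0.05) = 0.0500
  C_21 = −[(-0.10)(0.85) − (-0.40)(-0.05)] = 0.1050
  C_22 = (0.65)(0.85) − (-0.40)(-0.05) = 0.5325
  C_23 = −[(0.65)(-0.05) − (-0.10)(-0.05)] = 0.0375
  C_31 = (-0.10)(-0.25) − (-0.40)(0.80) = 0.3450
  C_32 = −[(0.65)(-0.25) − (-0.40)(-0.20)] = 0.2425
  C_33 = (0.65)(0.80) − (-0.10)(-0.20) = 0.5000
det(I−A) = Σ_j (I−A)_1j·C_1j = (0.65)(0.6675) + (-0.10)(0.1825) + (-0.40)(0.0500) = 0.395625
adj(I−A) = Cᵀ =
  [ 0.6675   0.1050   0.3450]
  [ 0.1825   0.5325   0.2425]
  [ 0.0500   0.0375   0.5000]
(I − A)⁻¹ = adj(I−A) / det(I−A) ≈
  [   1.68720     0.26540     0.87204]
  [   0.46130     1.34597     0.61295]
  [   0.12638     0.09479     1.26382]
The output multiplier for sector j is the column-j sum of the Leontief inverse (I − A)⁻¹ = adj(I−A) / det(I−A).
Column 2 of adj(I−A): (0.1050, 0.5325, 0.0375); det(I−A) = 0.395625.
m_2 = (0.1050 + 0.5325 + 0.0375) / 0.395625 = 0.675 / 0.395625 ≈ 1.7062.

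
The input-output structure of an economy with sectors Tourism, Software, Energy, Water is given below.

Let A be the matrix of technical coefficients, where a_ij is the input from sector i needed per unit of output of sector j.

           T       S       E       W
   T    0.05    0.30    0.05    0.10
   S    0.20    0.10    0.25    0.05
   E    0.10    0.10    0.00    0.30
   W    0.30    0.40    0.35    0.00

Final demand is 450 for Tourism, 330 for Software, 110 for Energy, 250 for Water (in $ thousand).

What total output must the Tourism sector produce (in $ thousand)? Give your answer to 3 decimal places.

I − A =
  [   0.95    -0.30    -0.05    -0.10]
  [  -0.20     0.90    -0.25    -0.05]
  [  -0.10    -0.10     1.00    -0.30]
  [  -0.30    -0.40    -0.35     1.00]
Compute the cofactors C_ij = (−1)^(i+j)·(3×3 minor ij) of I−A; the adjugate is their transpose:
adj(I−A) = Cᵀ =
  [ 0.728750   0.323000   0.165750   0.138750]
  [ 0.243250   0.807250   0.264375   0.144000]
  [ 0.214500   0.267000   0.736500   0.255750]
  [ 0.391000   0.513250   0.413250   0.758250]
det(I−A) = Σ_j (I−A)_1j·C_1j = (0.95)(0.728750) + (-0.30)(0.243250) + (-0.05)(0.214500) + (-0.10)(0.391000) = 0.5695125
(I − A)⁻¹ = adj(I−A) / det(I−A) ≈
  [   1.2796     0.5672     0.2910     0.2436]
  [   0.4271     1.4174     0.4642     0.2528]
  [   0.3766     0.4688     1.2932     0.4491]
  [   0.6866     0.9012     0.7256     1.3314]
x = (I − A)⁻¹ d = adj(I−A)·d / det(I−A), with det(I−A) = 0.5695125:
  x_T = (0.728750·450 + 0.323000·330 + 0.165750·110 + 0.138750·250) / 0.5695125 = 487.4475 / 0.5695125 ≈ 855.903
  x_S = (0.243250·450 + 0.807250·330 + 0.264375·110 + 0.144000·250) / 0.5695125 = 440.93625 / 0.5695125 ≈ 774.235
  x_E = (0.214500·450 + 0.267000·330 + 0.736500·110 + 0.255750·250) / 0.5695125 = 329.5875 / 0.5695125 ≈ 578.719
  x_W = (0.391000·450 + 0.513250·330 + 0.413250·110 + 0.758250·250) / 0.5695125 = 580.3425 / 0.5695125 ≈ 1019.016

x_T = 855.903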